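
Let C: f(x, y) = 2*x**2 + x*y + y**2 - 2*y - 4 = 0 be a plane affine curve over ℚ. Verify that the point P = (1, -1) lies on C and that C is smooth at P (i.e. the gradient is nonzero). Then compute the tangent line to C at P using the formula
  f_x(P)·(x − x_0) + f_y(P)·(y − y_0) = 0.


Tangent line at P: 3*x - 3*y - 6 = 0.

Step 1: f(1, -1) = 0, so P lies on C.
Step 2: partial derivatives
  f_x(x, y) = 4*x + y, f_y(x, y) = x + 2*y - 2.
  f_x(P) = 3, f_y(P) = -3 (gradient nonzero, so P is smooth).
Step 3: tangent line at P: 3·(x − 1) + -3·(y − -1) = 0.
Expanding: 3*x - 3*y - 6 = 0.


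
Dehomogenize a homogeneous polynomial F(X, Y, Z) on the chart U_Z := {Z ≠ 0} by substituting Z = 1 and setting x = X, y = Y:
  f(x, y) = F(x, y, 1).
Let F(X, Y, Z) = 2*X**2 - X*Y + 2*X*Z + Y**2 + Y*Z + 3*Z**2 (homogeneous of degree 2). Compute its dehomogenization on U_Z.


f(x, y) = 2*x**2 - x*y + 2*x + y**2 + y + 3

On U_Z we set Z = 1. Each monomial c·X^i·Y^j·Z^k in F becomes c·x^i·y^j·1^k = c·x^i·y^j.
Substituting Z = 1: F(X, Y, 1) = 2*x**2 - x*y + 2*x + y**2 + y + 3.
Note: deg(f) ≤ deg(F) = 2; strict inequality happens when F is divisible by Z (lost terms).


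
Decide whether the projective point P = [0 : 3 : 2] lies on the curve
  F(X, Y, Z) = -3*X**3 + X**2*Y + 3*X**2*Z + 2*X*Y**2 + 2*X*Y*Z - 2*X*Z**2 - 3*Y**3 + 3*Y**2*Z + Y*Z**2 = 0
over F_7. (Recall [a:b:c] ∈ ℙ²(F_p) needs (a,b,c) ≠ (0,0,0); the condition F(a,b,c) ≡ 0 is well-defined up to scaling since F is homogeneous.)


F(0,3,2) ≡ 6 (mod 7); P is NOT on the curve.

Evaluate F(0, 3, 2) term-by-term (mod 7).
  -3*X**3 ↦ -3·0·1·1 = 0
  X**2*Y ↦ 1·0·3·1 = 0
  3*X**2*Z ↦ 3·0·1·2 = 0
  2*X*Y**2 ↦ 2·0·9·1 = 0
  2*X*Y*Z ↦ 2·0·3·2 = 0
  -2*X*Z**2 ↦ -2·0·1·4 = 0
  -3*Y**3 ↦ -3·1·27·1 = -81
  3*Y**2*Z ↦ 3·1·9·2 = 54
  Y*Z**2 ↦ 1·1·3·4 = 12
Sum: F(0, 3, 2) = (0) + (0) + (0) + (0) + (0) + (0) + (-81) + (54) + (12) = -15.
Reducing mod 7: -15 ≡ 6 (mod 7).
Since F(a, b, c) ≡ 6 ≠ 0 (mod 7), P does NOT lie on the curve.


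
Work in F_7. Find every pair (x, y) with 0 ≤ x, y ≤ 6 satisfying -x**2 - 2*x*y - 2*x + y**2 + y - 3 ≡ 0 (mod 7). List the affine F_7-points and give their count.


Affine F_7-points: {(1, 3), (1, 5), (2, 4), (2, 6), (5, 3), (5, 6)}; count = 6.

For each of the 49 pairs (x, y) ∈ F_7², evaluate f(x, y) mod 7. Record the zeros.
  x = 0: [0↦4, 1↦6, 2↦3, 3↦2, 4↦3, 5↦6, 6↦4]  zeros at y ∈ ∅
  x = 1: [0↦1, 1↦1, 2↦3, 3↦0, 4↦6, 5↦0, 6↦3]  zeros at y ∈ {3, 5}
  x = 2: [0↦3, 1↦1, 2↦1, 3↦3, 4↦0, 5↦6, 6↦0]  zeros at y ∈ {4, 6}
  x = 3: [0↦3, 1↦6, 2↦4, 3↦4, 4↦6, 5↦3, 6↦2]  zeros at y ∈ ∅
  x = 4: [0↦1, 1↦2, 2↦5, 3↦3, 4↦3, 5↦5, 6↦2]  zeros at y ∈ ∅
  x = 5: [0↦4, 1↦3, 2↦4, 3↦0, 4↦5, 5↦5, 6↦0]  zeros at y ∈ {3, 6}
  x = 6: [0↦5, 1↦2, 2↦1, 3↦2, 4↦5, 5↦3, 6↦3]  zeros at y ∈ ∅
Collecting zeros: affine points = {(1, 3), (1, 5), (2, 4), (2, 6), (5, 3), (5, 6)}.
Total count |C(F_7)_aff| = 6.


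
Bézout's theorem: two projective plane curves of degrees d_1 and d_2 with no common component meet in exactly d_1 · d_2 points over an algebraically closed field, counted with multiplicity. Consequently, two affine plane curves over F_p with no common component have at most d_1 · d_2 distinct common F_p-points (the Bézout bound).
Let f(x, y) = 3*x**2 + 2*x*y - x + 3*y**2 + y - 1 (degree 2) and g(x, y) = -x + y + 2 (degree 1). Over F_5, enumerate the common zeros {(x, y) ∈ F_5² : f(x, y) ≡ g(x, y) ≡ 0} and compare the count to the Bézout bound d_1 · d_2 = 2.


Common zeros: ∅; count = 0; Bézout bound = 2.

deg(f) = 2, deg(g) = 1, so Bézout bound = 2.
Scan x ∈ F_5. For each x, list the y ∈ F_5 with f(x, y) ≡ 0 and those with g(x, y) ≡ 0 (mod 5); the common zeros in that column are the intersection.
  x = 0: f ≡ 0 at y ∈ ∅; g ≡ 0 at y ∈ {3}; common: ∅.
  x = 1: f ≡ 0 at y ∈ ∅; g ≡ 0 at y ∈ {4}; common: ∅.
  x = 2: f ≡ 0 at y ∈ ∅; g ≡ 0 at y ∈ {0}; common: ∅.
  x = 3: f ≡ 0 at y ∈ ∅; g ≡ 0 at y ∈ {1}; common: ∅.
  x = 4: f ≡ 0 at y ∈ {1}; g ≡ 0 at y ∈ {2}; common: ∅.
Collecting: common zeros = ∅, so the count is 0.
Comparison with the Bézout bound: 0 ≤ 2 = deg(f)·deg(g), as expected for curves with no common component (the affine F_5-count falls short of the bound because intersections may lie at infinity, over extension fields, or carry multiplicity).


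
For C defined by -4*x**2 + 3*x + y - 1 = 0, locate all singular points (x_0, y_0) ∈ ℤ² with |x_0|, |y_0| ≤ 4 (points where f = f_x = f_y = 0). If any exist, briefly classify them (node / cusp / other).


No singular points in the scanned grid; C is smooth there.

Compute partial derivatives:
  f_x = 3 - 8*x.
  f_y = 1.
f_y = 1 is a nonzero constant, so f_y never vanishes: no point (x, y) can satisfy f = f_x = f_y = 0. In particular no (x, y) ∈ {−4, ..., 4}² is singular; the curve is smooth.


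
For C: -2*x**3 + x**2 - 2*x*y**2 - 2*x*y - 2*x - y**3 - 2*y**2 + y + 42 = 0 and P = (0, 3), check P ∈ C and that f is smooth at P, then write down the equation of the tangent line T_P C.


Tangent line at P: -26*x - 38*y + 114 = 0.

Step 1: f(0, 3) = 0, so P lies on C.
Step 2: partial derivatives
  f_x(x, y) = -6*x**2 + 2*x - 2*y**2 - 2*y - 2, f_y(x, y) = -4*x*y - 2*x - 3*y**2 - 4*y + 1.
  f_x(P) = -26, f_y(P) = -38 (gradient nonzero, so P is smooth).
Step 3: tangent line at P: -26·(x − 0) + -38·(y − 3) = 0.
Expanding: -26*x - 38*y + 114 = 0.


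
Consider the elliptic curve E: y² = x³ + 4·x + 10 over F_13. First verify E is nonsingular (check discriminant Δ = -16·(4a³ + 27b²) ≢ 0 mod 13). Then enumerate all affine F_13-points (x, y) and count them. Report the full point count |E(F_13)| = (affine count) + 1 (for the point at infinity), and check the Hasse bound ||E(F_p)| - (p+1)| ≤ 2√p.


Affine points = {(0, 6), (0, 7), (2, 0), (3, 6), (3, 7), (4, 5), (4, 8), (5, 5), (5, 8), (6, 4), (6, 9), (7, 2), (7, 11), (10, 6), (10, 7)}; affine count = 15; |E(F_13)| = 16.

Discriminant check: Δ ∝ 4a³ + 27b² = 4·4³ + 27·10² = 4·64 + 27·100 ≡ 5 (mod 13). Nonzero ⇒ E is nonsingular.
For each x ∈ F_13, compute rhs = x³ + 4·x + 10 mod 13, then count y ∈ F_13 with y² ≡ rhs.
  x = 0: rhs = 10, matching y values: 6, 7 (2 points).
  x = 1: rhs = 2, matching y values: none (0 points).
  x = 2: rhs = 0, matching y values: 0 (1 points).
  x = 3: rhs = 10, matching y values: 6, 7 (2 points).
  x = 4: rhs = 12, matching y values: 5, 8 (2 points).
  x = 5: rhs = 12, matching y values: 5, 8 (2 points).
  x = 6: rhs = 3, matching y values: 4, 9 (2 points).
  x = 7: rhs = 4, matching y values: 2, 11 (2 points).
  x = 8: rhs = 8, matching y values: none (0 points).
  x = 9: rhs = 8, matching y values: none (0 points).
  x = 10: rhs = 10, matching y values: 6, 7 (2 points).
  x = 11: rhs = 7, matching y values: none (0 points).
  x = 12: rhs = 5, matching y values: none (0 points).
Total affine count: 15.
Full point count |E(F_13)| = 15 + 1 = 16.
Hasse bound: |16 − (13+1)| = |2| = 2 ≤ 2√13 ≈ 7.2111 ✓.


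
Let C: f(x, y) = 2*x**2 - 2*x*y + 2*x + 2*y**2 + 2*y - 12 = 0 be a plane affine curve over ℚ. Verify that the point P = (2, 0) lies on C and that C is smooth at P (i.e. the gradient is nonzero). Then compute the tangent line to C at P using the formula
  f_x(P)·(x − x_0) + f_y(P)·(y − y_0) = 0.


Tangent line at P: 10*x - 2*y - 20 = 0.

Step 1: f(2, 0) = 0, so P lies on C.
Step 2: partial derivatives
  f_x(x, y) = 4*x - 2*y + 2, f_y(x, y) = -2*x + 4*y + 2.
  f_x(P) = 10, f_y(P) = -2 (gradient nonzero, so P is smooth).
Step 3: tangent line at P: 10·(x − 2) + -2·(y − 0) = 0.
Expanding: 10*x - 2*y - 20 = 0.


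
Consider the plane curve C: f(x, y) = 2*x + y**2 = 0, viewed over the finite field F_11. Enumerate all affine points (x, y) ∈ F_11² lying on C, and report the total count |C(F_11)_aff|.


Affine F_11-points: {(0, 0), (1, 3), (1, 8), (3, 4), (3, 7), (4, 5), (4, 6), (5, 1), (5, 10), (9, 2), (9, 9)}; count = 11.

For each of the 121 pairs (x, y) ∈ F_11², evaluate f(x, y) mod 11. Record the zeros.
  x = 0: [0↦0, 1↦1, 2↦4, 3↦9, 4↦5, 5↦3, 6↦3, 7↦5, 8↦9, 9↦4, 10↦1]  zeros at y ∈ {0}
  x = 1: [0↦2, 1↦3, 2↦6, 3↦0, 4↦7, 5↦5, 6↦5, 7↦7, 8↦0, 9↦6, 10↦3]  zeros at y ∈ {3, 8}
  x = 2: [0↦4, 1↦5, 2↦8, 3↦2, 4↦9, 5↦7, 6↦7, 7↦9, 8↦2, 9↦8, 10↦5]  zeros at y ∈ ∅
  x = 3: [0↦6, 1↦7, 2↦10, 3↦4, 4↦0, 5↦9, 6↦9, 7↦0, 8↦4, 9↦10, 10↦7]  zeros at y ∈ {4, 7}
  x = 4: [0↦8, 1↦9, 2↦1, 3↦6, 4↦2, 5↦0, 6↦0, 7↦2, 8↦6, 9↦1, 10↦9]  zeros at y ∈ {5, 6}
  x = 5: [0↦10, 1↦0, 2↦3, 3↦8, 4↦4, 5↦2, 6↦2, 7↦4, 8↦8, 9↦3, 10↦0]  zeros at y ∈ {1, 10}
  x = 6: [0↦1, 1↦2, 2↦5, 3↦10, 4↦6, 5↦4, 6↦4, 7↦6, 8↦10, 9↦5, 10↦2]  zeros at y ∈ ∅
  x = 7: [0↦3, 1↦4, 2↦7, 3↦1, 4↦8, 5↦6, 6↦6, 7↦8, 8↦1, 9↦7, 10↦4]  zeros at y ∈ ∅
  x = 8: [0↦5, 1↦6, 2↦9, 3↦3, 4↦10, 5↦8, 6↦8, 7↦10, 8↦3, 9↦9, 10↦6]  zeros at y ∈ ∅
  x = 9: [0↦7, 1↦8, 2↦0, 3↦5, 4↦1, 5↦10, 6↦10, 7↦1, 8↦5, 9↦0, 10↦8]  zeros at y ∈ {2, 9}
  x = 10: [0↦9, 1↦10, 2↦2, 3↦7, 4↦3, 5↦1, 6↦1, 7↦3, 8↦7, 9↦2, 10↦10]  zeros at y ∈ ∅
Collecting zeros: affine points = {(0, 0), (1, 3), (1, 8), (3, 4), (3, 7), (4, 5), (4, 6), (5, 1), (5, 10), (9, 2), (9, 9)}.
Total count |C(F_11)_aff| = 11.


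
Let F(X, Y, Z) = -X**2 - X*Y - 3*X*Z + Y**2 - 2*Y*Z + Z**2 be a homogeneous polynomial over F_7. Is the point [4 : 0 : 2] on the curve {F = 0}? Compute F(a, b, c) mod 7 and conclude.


F(4,0,2) ≡ 6 (mod 7); P is NOT on the curve.

Evaluate F(4, 0, 2) term-by-term (mod 7).
  -X**2 ↦ -1·16·1·1 = -16
  -X*Y ↦ -1·4·0·1 = 0
  -3*X*Z ↦ -3·4·1·2 = -24
  Y**2 ↦ 1·1·0·1 = 0
  -2*Y*Z ↦ -2·1·0·2 = 0
  Z**2 ↦ 1·1·1·4 = 4
Sum: F(4, 0, 2) = (-16) + (0) + (-24) + (0) + (0) + (4) = -36.
Reducing mod 7: -36 ≡ 6 (mod 7).
Since F(a, b, c) ≡ 6 ≠ 0 (mod 7), P does NOT lie on the curve.


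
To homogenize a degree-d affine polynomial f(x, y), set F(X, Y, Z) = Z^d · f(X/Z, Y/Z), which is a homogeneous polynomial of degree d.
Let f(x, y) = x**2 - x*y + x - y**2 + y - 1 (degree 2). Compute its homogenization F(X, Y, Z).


F(X, Y, Z) = X**2 - X*Y + X*Z - Y**2 + Y*Z - Z**2

deg(f) = 2.
Substitute x = X/Z, y = Y/Z into f, then multiply by Z^2.
  monomial 1·x^2·y^0 ↦ 1·X^2·Y^0·Z^0.
  monomial -1·x^1·y^1 ↦ -1·X^1·Y^1·Z^0.
  monomial 1·x^1·y^0 ↦ 1·X^1·Y^0·Z^1.
  monomial -1·x^0·y^2 ↦ -1·X^0·Y^2·Z^0.
  monomial 1·x^0·y^1 ↦ 1·X^0·Y^1·Z^1.
  monomial -1·x^0·y^0 ↦ -1·X^0·Y^0·Z^2.
Collecting: F(X, Y, Z) = X**2 - X*Y + X*Z - Y**2 + Y*Z - Z**2.


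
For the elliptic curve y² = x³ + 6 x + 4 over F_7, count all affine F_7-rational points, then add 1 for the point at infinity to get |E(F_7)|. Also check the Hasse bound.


Affine points = {(0, 2), (0, 5), (1, 2), (1, 5), (3, 0), (4, 1), (4, 6), (6, 2), (6, 5)}; affine count = 9; |E(F_7)| = 10.

Discriminant check: Δ ∝ 4a³ + 27b² = 4·6³ + 27·4² = 4·216 + 27·16 ≡ 1 (mod 7). Nonzero ⇒ E is nonsingular.
For each x ∈ F_7, compute rhs = x³ + 6·x + 4 mod 7, then count y ∈ F_7 with y² ≡ rhs.
  x = 0: rhs = 4, matching y values: 2, 5 (2 points).
  x = 1: rhs = 4, matching y values: 2, 5 (2 points).
  x = 2: rhs = 3, matching y values: none (0 points).
  x = 3: rhs = 0, matching y values: 0 (1 points).
  x = 4: rhs = 1, matching y values: 1, 6 (2 points).
  x = 5: rhs = 5, matching y values: none (0 points).
  x = 6: rhs = 4, matching y values: 2, 5 (2 points).
Total affine count: 9.
Full point count |E(F_7)| = 9 + 1 = 10.
Hasse bound: |10 − (7+1)| = |2| = 2 ≤ 2√7 ≈ 5.2915 ✓.


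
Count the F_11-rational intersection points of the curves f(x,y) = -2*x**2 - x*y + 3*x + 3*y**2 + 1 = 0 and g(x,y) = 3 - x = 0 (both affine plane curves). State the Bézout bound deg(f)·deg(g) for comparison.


Common zeros: ∅; count = 0; Bézout bound = 2.

deg(f) = 2, deg(g) = 1, so Bézout bound = 2.
Scan x ∈ F_11. For each x, list the y ∈ F_11 with f(x, y) ≡ 0 and those with g(x, y) ≡ 0 (mod 11); the common zeros in that column are the intersection.
  x = 0: f ≡ 0 at y ∈ ∅; g ≡ 0 at y ∈ ∅; common: ∅.
  x = 1: f ≡ 0 at y ∈ ∅; g ≡ 0 at y ∈ ∅; common: ∅.
  x = 2: f ≡ 0 at y ∈ {1, 7}; g ≡ 0 at y ∈ ∅; common: ∅.
  x = 3: f ≡ 0 at y ∈ ∅; g ≡ 0 at y ∈ {0, 1, 2, 3, 4, 5, 6, 7, 8, 9, 10}; common: ∅.
  x = 4: f ≡ 0 at y ∈ ∅; g ≡ 0 at y ∈ ∅; common: ∅.
  x = 5: f ≡ 0 at y ∈ {3, 6}; g ≡ 0 at y ∈ ∅; common: ∅.
  x = 6: f ≡ 0 at y ∈ {3, 10}; g ≡ 0 at y ∈ ∅; common: ∅.
  x = 7: f ≡ 0 at y ∈ {7, 10}; g ≡ 0 at y ∈ ∅; common: ∅.
  x = 8: f ≡ 0 at y ∈ ∅; g ≡ 0 at y ∈ ∅; common: ∅.
  x = 9: f ≡ 0 at y ∈ ∅; g ≡ 0 at y ∈ ∅; common: ∅.
  x = 10: f ≡ 0 at y ∈ {1, 6}; g ≡ 0 at y ∈ ∅; common: ∅.
Collecting: common zeros = ∅, so the count is 0.
Comparison with the Bézout bound: 0 ≤ 2 = deg(f)·deg(g), as expected for curves with no common component (the affine F_11-count falls short of the bound because intersections may lie at infinity, over extension fields, or carry multiplicity).


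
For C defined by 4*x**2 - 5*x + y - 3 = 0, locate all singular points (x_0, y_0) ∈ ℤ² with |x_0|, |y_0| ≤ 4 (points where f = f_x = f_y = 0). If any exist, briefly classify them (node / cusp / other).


No singular points in the scanned grid; C is smooth there.

Compute partial derivatives:
  f_x = 8*x - 5.
  f_y = 1.
f_y = 1 is a nonzero constant, so f_y never vanishes: no point (x, y) can satisfy f = f_x = f_y = 0. In particular no (x, y) ∈ {−4, ..., 4}² is singular; the curve is smooth.


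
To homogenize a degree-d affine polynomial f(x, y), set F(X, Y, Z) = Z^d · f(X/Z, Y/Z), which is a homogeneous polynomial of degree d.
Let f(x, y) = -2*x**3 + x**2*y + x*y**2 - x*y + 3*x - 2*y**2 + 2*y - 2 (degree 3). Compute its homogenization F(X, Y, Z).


F(X, Y, Z) = -2*X**3 + X**2*Y + X*Y**2 - X*Y*Z + 3*X*Z**2 - 2*Y**2*Z + 2*Y*Z**2 - 2*Z**3

deg(f) = 3.
Substitute x = X/Z, y = Y/Z into f, then multiply by Z^3.
  monomial -2·x^3·y^0 ↦ -2·X^3·Y^0·Z^0.
  monomial 1·x^2·y^1 ↦ 1·X^2·Y^1·Z^0.
  monomial 1·x^1·y^2 ↦ 1·X^1·Y^2·Z^0.
  monomial -1·x^1·y^1 ↦ -1·X^1·Y^1·Z^1.
  monomial 3·x^1·y^0 ↦ 3·X^1·Y^0·Z^2.
  monomial -2·x^0·y^2 ↦ -2·X^0·Y^2·Z^1.
  monomial 2·x^0·y^1 ↦ 2·X^0·Y^1·Z^2.
  monomial -2·x^0·y^0 ↦ -2·X^0·Y^0·Z^3.
Collecting: F(X, Y, Z) = -2*X**3 + X**2*Y + X*Y**2 - X*Y*Z + 3*X*Z**2 - 2*Y**2*Z + 2*Y*Z**2 - 2*Z**3.


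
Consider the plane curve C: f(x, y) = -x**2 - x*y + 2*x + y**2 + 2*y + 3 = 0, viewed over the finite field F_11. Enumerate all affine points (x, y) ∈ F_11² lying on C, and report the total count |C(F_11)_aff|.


Affine F_11-points: {(0, 2), (0, 7), (3, 0), (3, 1), (6, 7), (6, 8), (9, 1), (9, 6), (10, 0), (10, 8)}; count = 10.

For each of the 121 pairs (x, y) ∈ F_11², evaluate f(x, y) mod 11. Record the zeros.
  x = 0: [0↦3, 1↦6, 2↦0, 3↦7, 4↦5, 5↦5, 6↦7, 7↦0, 8↦6, 9↦3, 10↦2]  zeros at y ∈ {2, 7}
  x = 1: [0↦4, 1↦6, 2↦10, 3↦5, 4↦2, 5↦1, 6↦2, 7↦5, 8↦10, 9↦6, 10↦4]  zeros at y ∈ ∅
  x = 2: [0↦3, 1↦4, 2↦7, 3↦1, 4↦8, 5↦6, 6↦6, 7↦8, 8↦1, 9↦7, 10↦4]  zeros at y ∈ ∅
  x = 3: [0↦0, 1↦0, 2↦2, 3↦6, 4↦1, 5↦9, 6↦8, 7↦9, 8↦1, 9↦6, 10↦2]  zeros at y ∈ {0, 1}
  x = 4: [0↦6, 1↦5, 2↦6, 3↦9, 4↦3, 5↦10, 6↦8, 7↦8, 8↦10, 9↦3, 10↦9]  zeros at y ∈ ∅
  x = 5: [0↦10, 1↦8, 2↦8, 3↦10, 4↦3, 5↦9, 6↦6, 7↦5, 8↦6, 9↦9, 10↦3]  zeros at y ∈ ∅
  x = 6: [0↦1, 1↦9, 2↦8, 3↦9, 4↦1, 5↦6, 6↦2, 7↦0, 8↦0, 9↦2, 10↦6]  zeros at y ∈ {7, 8}
  x = 7: [0↦1, 1↦8, 2↦6, 3↦6, 4↦8, 5↦1, 6↦7, 7↦4, 8↦3, 9↦4, 10↦7]  zeros at y ∈ ∅
  x = 8: [0↦10, 1↦5, 2↦2, 3↦1, 4↦2, 5↦5, 6↦10, 7↦6, 8↦4, 9↦4, 10↦6]  zeros at y ∈ ∅
  x = 9: [0↦6, 1↦0, 2↦7, 3↦5, 4↦5, 5↦7, 6↦0, 7↦6, 8↦3, 9↦2, 10↦3]  zeros at y ∈ {1, 6}
  x = 10: [0↦0, 1↦4, 2↦10, 3↦7, 4↦6, 5↦7, 6↦10, 7↦4, 8↦0, 9↦9, 10↦9]  zeros at y ∈ {0, 8}
Collecting zeros: affine points = {(0, 2), (0, 7), (3, 0), (3, 1), (6, 7), (6, 8), (9, 1), (9, 6), (10, 0), (10, 8)}.
Total count |C(F_11)_aff| = 10.


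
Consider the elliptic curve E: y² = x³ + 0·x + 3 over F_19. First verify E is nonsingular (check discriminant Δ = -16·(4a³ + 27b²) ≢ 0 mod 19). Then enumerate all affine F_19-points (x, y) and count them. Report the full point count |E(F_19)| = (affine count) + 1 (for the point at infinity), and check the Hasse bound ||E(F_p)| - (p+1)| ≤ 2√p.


Affine points = {(1, 2), (1, 17), (2, 7), (2, 12), (3, 7), (3, 12), (7, 2), (7, 17), (11, 2), (11, 17), (14, 7), (14, 12)}; affine count = 12; |E(F_19)| = 13.

Discriminant check: Δ ∝ 4a³ + 27b² = 4·0³ + 27·3² = 4·0 + 27·9 ≡ 15 (mod 19). Nonzero ⇒ E is nonsingular.
For each x ∈ F_19, compute rhs = x³ + 0·x + 3 mod 19, then count y ∈ F_19 with y² ≡ rhs.
  x = 0: rhs = 3, matching y values: none (0 points).
  x = 1: rhs = 4, matching y values: 2, 17 (2 points).
  x = 2: rhs = 11, matching y values: 7, 12 (2 points).
  x = 3: rhs = 11, matching y values: 7, 12 (2 points).
  x = 4: rhs = 10, matching y values: none (0 points).
  x = 5: rhs = 14, matching y values: none (0 points).
  x = 6: rhs = 10, matching y values: none (0 points).
  x = 7: rhs = 4, matching y values: 2, 17 (2 points).
  x = 8: rhs = 2, matching y values: none (0 points).
  x = 9: rhs = 10, matching y values: none (0 points).
  x = 10: rhs = 15, matching y values: none (0 points).
  x = 11: rhs = 4, matching y values: 2, 17 (2 points).
  x = 12: rhs = 2, matching y values: none (0 points).
  x = 13: rhs = 15, matching y values: none (0 points).
  x = 14: rhs = 11, matching y values: 7, 12 (2 points).
  x = 15: rhs = 15, matching y values: none (0 points).
  x = 16: rhs = 14, matching y values: none (0 points).
  x = 17: rhs = 14, matching y values: none (0 points).
  x = 18: rhs = 2, matching y values: none (0 points).
Total affine count: 12.
Full point count |E(F_19)| = 12 + 1 = 13.
Hasse bound: |13 − (19+1)| = |-7| = 7 ≤ 2√19 ≈ 8.7178 ✓.


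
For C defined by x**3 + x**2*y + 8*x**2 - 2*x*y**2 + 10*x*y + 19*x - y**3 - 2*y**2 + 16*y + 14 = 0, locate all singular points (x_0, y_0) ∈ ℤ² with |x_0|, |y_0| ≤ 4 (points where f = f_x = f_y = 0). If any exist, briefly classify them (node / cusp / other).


Singular points: {(-3, 1)}; classification: cusp.

Compute partial derivatives:
  f_x = 3*x**2 + 2*x*y + 16*x - 2*y**2 + 10*y + 19.
  f_y = x**2 - 4*x*y + 10*x - 3*y**2 - 4*y + 16.
Scan x_0 ∈ {−4, ..., 4}. For each x_0, f_y(x_0, y) is a polynomial in y; find its integer roots y ∈ {−4, ..., 4}, then test f_x and f at those candidates.
  x = -4: f_y(-4, y) = -3*y**2 + 12*y - 8; no integer root y with |y| ≤ 4.
  x = -3: f_y(-3, y) = -3*y**2 + 8*y - 5; vanishes at y ∈ {1}. (-3, 1): f_x = 0, f = 0 — SINGULAR.
  x = -2: f_y(-2, y) = -3*y**2 + 4*y; vanishes at y ∈ {0}. (-2, 0): f_x = -1 ≠ 0.
  x = -1: f_y(-1, y) = 7 - 3*y**2; no integer root y with |y| ≤ 4.
  x = 0: f_y(0, y) = -3*y**2 - 4*y + 16; no integer root y with |y| ≤ 4.
  x = 1: f_y(1, y) = -3*y**2 - 8*y + 27; no integer root y with |y| ≤ 4.
  x = 2: f_y(2, y) = -3*y**2 - 12*y + 40; no integer root y with |y| ≤ 4.
  x = 3: f_y(3, y) = -3*y**2 - 16*y + 55; no integer root y with |y| ≤ 4.
  x = 4: f_y(4, y) = -3*y**2 - 20*y + 72; no integer root y with |y| ≤ 4.
Only singular point on the grid: (-3, 1).
Classify: substitute x = -3 + u, y = 1 + v and expand: f = u**3 + u**2*v - 2*u*v**2 - v**3 + v**2.
No constant or linear terms (consistent with a singular point). Quadratic part: v**2. Cubic part: u**3 + u**2*v - 2*u*v**2 - v**3.
The quadratic part v**2 is a perfect square, so there is a single (double) tangent line v = 0, i.e. y = 1. Restricting the cubic part to that line (v = 0) leaves u**3 ≠ 0, so f is not divisible by v and the branch is v² ≈ -u**3 to lowest order — this is a cusp.
Classification: cusp.


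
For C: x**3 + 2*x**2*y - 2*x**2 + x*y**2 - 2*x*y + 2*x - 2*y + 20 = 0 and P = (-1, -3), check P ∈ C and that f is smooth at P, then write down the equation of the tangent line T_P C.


Tangent line at P: 36*x + 8*y + 60 = 0.

Step 1: f(-1, -3) = 0, so P lies on C.
Step 2: partial derivatives
  f_x(x, y) = 3*x**2 + 4*x*y - 4*x + y**2 - 2*y + 2, f_y(x, y) = 2*x**2 + 2*x*y - 2*x - 2.
  f_x(P) = 36, f_y(P) = 8 (gradient nonzero, so P is smooth).
Step 3: tangent line at P: 36·(x − -1) + 8·(y − -3) = 0.
Expanding: 36*x + 8*y + 60 = 0.


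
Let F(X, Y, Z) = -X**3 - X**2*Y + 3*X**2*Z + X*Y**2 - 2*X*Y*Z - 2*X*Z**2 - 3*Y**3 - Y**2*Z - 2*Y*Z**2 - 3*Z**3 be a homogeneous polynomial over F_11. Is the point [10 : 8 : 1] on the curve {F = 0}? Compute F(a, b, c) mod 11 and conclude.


F(10,8,1) ≡ 3 (mod 11); P is NOT on the curve.

Evaluate F(10, 8, 1) term-by-term (mod 11).
  -X**3 ↦ -1·1000·1·1 = -1000
  -X**2*Y ↦ -1·100·8·1 = -800
  3*X**2*Z ↦ 3·100·1·1 = 300
  X*Y**2 ↦ 1·10·64·1 = 640
  -2*X*Y*Z ↦ -2·10·8·1 = -160
  -2*X*Z**2 ↦ -2·10·1·1 = -20
  -3*Y**3 ↦ -3·1·512·1 = -1536
  -Y**2*Z ↦ -1·1·64·1 = -64
  -2*Y*Z**2 ↦ -2·1·8·1 = -16
  -3*Z**3 ↦ -3·1·1·1 = -3
Sum: F(10, 8, 1) = (-1000) + (-800) + (300) + (640) + (-160) + (-20) + (-1536) + (-64) + (-16) + (-3) = -2659.
Reducing mod 11: -2659 ≡ 3 (mod 11).
Since F(a, b, c) ≡ 3 ≠ 0 (mod 11), P does NOT lie on the curve.


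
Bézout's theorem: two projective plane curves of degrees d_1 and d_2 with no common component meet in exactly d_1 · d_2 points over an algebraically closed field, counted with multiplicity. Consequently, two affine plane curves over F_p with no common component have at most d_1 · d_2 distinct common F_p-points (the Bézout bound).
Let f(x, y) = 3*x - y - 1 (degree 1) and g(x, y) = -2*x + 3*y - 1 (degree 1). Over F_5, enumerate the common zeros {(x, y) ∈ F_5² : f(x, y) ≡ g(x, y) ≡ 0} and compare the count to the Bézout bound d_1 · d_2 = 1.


Common zeros: {(2, 0)}; count = 1; Bézout bound = 1.

deg(f) = 1, deg(g) = 1, so Bézout bound = 1.
Scan x ∈ F_5. For each x, list the y ∈ F_5 with f(x, y) ≡ 0 and those with g(x, y) ≡ 0 (mod 5); the common zeros in that column are the intersection.
  x = 0: f ≡ 0 at y ∈ {4}; g ≡ 0 at y ∈ {2}; common: ∅.
  x = 1: f ≡ 0 at y ∈ {2}; g ≡ 0 at y ∈ {1}; common: ∅.
  x = 2: f ≡ 0 at y ∈ {0}; g ≡ 0 at y ∈ {0}; common: {0}.
  x = 3: f ≡ 0 at y ∈ {3}; g ≡ 0 at y ∈ {4}; common: ∅.
  x = 4: f ≡ 0 at y ∈ {1}; g ≡ 0 at y ∈ {3}; common: ∅.
Collecting: common zeros = {(2, 0)}, so the count is 1.
Comparison with the Bézout bound: 1 ≤ 1 = deg(f)·deg(g), as expected for curves with no common component (the bound is attained).


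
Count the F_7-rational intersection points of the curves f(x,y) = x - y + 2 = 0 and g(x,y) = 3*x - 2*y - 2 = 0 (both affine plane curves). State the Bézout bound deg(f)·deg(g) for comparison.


Common zeros: {(6, 1)}; count = 1; Bézout bound = 1.

deg(f) = 1, deg(g) = 1, so Bézout bound = 1.
Scan x ∈ F_7. For each x, list the y ∈ F_7 with f(x, y) ≡ 0 and those with g(x, y) ≡ 0 (mod 7); the common zeros in that column are the intersection.
  x = 0: f ≡ 0 at y ∈ {2}; g ≡ 0 at y ∈ {6}; common: ∅.
  x = 1: f ≡ 0 at y ∈ {3}; g ≡ 0 at y ∈ {4}; common: ∅.
  x = 2: f ≡ 0 at y ∈ {4}; g ≡ 0 at y ∈ {2}; common: ∅.
  x = 3: f ≡ 0 at y ∈ {5}; g ≡ 0 at y ∈ {0}; common: ∅.
  x = 4: f ≡ 0 at y ∈ {6}; g ≡ 0 at y ∈ {5}; common: ∅.
  x = 5: f ≡ 0 at y ∈ {0}; g ≡ 0 at y ∈ {3}; common: ∅.
  x = 6: f ≡ 0 at y ∈ {1}; g ≡ 0 at y ∈ {1}; common: {1}.
Collecting: common zeros = {(6, 1)}, so the count is 1.
Comparison with the Bézout bound: 1 ≤ 1 = deg(f)·deg(g), as expected for curves with no common component (the bound is attained).


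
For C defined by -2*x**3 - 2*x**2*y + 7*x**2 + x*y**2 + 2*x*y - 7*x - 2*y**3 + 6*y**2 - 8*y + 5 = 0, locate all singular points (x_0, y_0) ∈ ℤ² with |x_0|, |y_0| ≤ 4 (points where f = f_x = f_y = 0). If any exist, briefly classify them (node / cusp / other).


Singular points: {(1, 1)}; classification: node.

Compute partial derivatives:
  f_x = -6*x**2 - 4*x*y + 14*x + y**2 + 2*y - 7.
  f_y = -2*x**2 + 2*x*y + 2*x - 6*y**2 + 12*y - 8.
Scan x_0 ∈ {−4, ..., 4}. For each x_0, f_y(x_0, y) is a polynomial in y; find its integer roots y ∈ {−4, ..., 4}, then test f_x and f at those candidates.
  x = -4: f_y(-4, y) = -6*y**2 + 4*y - 48; no integer root y with |y| ≤ 4.
  x = -3: f_y(-3, y) = -6*y**2 + 6*y - 32; no integer root y with |y| ≤ 4.
  x = -2: f_y(-2, y) = -6*y**2 + 8*y - 20; no integer root y with |y| ≤ 4.
  x = -1: f_y(-1, y) = -6*y**2 + 10*y - 12; no integer root y with |y| ≤ 4.
  x = 0: f_y(0, y) = -6*y**2 + 12*y - 8; no integer root y with |y| ≤ 4.
  x = 1: f_y(1, y) = -6*y**2 + 14*y - 8; vanishes at y ∈ {1}. (1, 1): f_x = 0, f = 0 — SINGULAR.
  x = 2: f_y(2, y) = -6*y**2 + 16*y - 12; no integer root y with |y| ≤ 4.
  x = 3: f_y(3, y) = -6*y**2 + 18*y - 20; no integer root y with |y| ≤ 4.
  x = 4: f_y(4, y) = -6*y**2 + 20*y - 32; no integer root y with |y| ≤ 4.
Only singular point on the grid: (1, 1).
Classify: substitute x = 1 + u, y = 1 + v and expand: f = -2*u**3 - 2*u**2*v - u**2 + u*v**2 - 2*v**3 + v**2.
No constant or linear terms (consistent with a singular point). Quadratic part: -u**2 + v**2. Cubic part: -2*u**3 - 2*u**2*v + u*v**2 - 2*v**3.
The quadratic part v**2 - u**2 = (v − u)(v + u) splits into two distinct linear factors, so there are two distinct tangent lines y − 1 = ±(x − 1) — this is a node (ordinary double point).
Classification: node.


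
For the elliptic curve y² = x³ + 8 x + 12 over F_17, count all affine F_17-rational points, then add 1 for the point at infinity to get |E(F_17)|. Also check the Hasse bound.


Affine points = {(1, 2), (1, 15), (2, 6), (2, 11), (6, 2), (6, 15), (10, 2), (10, 15), (12, 0), (13, 1), (13, 16)}; affine count = 11; |E(F_17)| = 12.

Discriminant check: Δ ∝ 4a³ + 27b² = 4·8³ + 27·12² = 4·512 + 27·144 ≡ 3 (mod 17). Nonzero ⇒ E is nonsingular.
For each x ∈ F_17, compute rhs = x³ + 8·x + 12 mod 17, then count y ∈ F_17 with y² ≡ rhs.
  x = 0: rhs = 12, matching y values: none (0 points).
  x = 1: rhs = 4, matching y values: 2, 15 (2 points).
  x = 2: rhs = 2, matching y values: 6, 11 (2 points).
  x = 3: rhs = 12, matching y values: none (0 points).
  x = 4: rhs = 6, matching y values: none (0 points).
  x = 5: rhs = 7, matching y values: none (0 points).
  x = 6: rhs = 4, matching y values: 2, 15 (2 points).
  x = 7: rhs = 3, matching y values: none (0 points).
  x = 8: rhs = 10, matching y values: none (0 points).
  x = 9: rhs = 14, matching y values: none (0 points).
  x = 10: rhs = 4, matching y values: 2, 15 (2 points).
  x = 11: rhs = 3, matching y values: none (0 points).
  x = 12: rhs = 0, matching y values: 0 (1 points).
  x = 13: rhs = 1, matching y values: 1, 16 (2 points).
  x = 14: rhs = 12, matching y values: none (0 points).
  x = 15: rhs = 5, matching y values: none (0 points).
  x = 16: rhs = 3, matching y values: none (0 points).
Total affine count: 11.
Full point count |E(F_17)| = 11 + 1 = 12.
Hasse bound: |12 − (17+1)| = |-6| = 6 ≤ 2√17 ≈ 8.2462 ✓.


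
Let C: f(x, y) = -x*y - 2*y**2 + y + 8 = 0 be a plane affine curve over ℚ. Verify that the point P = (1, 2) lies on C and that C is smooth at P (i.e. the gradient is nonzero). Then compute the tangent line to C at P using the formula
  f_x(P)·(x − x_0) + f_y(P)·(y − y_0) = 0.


Tangent line at P: -2*x - 8*y + 18 = 0.

Step 1: f(1, 2) = 0, so P lies on C.
Step 2: partial derivatives
  f_x(x, y) = -y, f_y(x, y) = -x - 4*y + 1.
  f_x(P) = -2, f_y(P) = -8 (gradient nonzero, so P is smooth).
Step 3: tangent line at P: -2·(x − 1) + -8·(y − 2) = 0.
Expanding: -2*x - 8*y + 18 = 0.


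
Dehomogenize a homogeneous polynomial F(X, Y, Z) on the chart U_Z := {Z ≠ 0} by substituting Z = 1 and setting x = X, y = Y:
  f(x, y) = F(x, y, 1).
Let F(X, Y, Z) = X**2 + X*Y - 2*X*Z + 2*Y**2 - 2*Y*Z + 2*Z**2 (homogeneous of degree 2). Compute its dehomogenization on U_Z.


f(x, y) = x**2 + x*y - 2*x + 2*y**2 - 2*y + 2

On U_Z we set Z = 1. Each monomial c·X^i·Y^j·Z^k in F becomes c·x^i·y^j·1^k = c·x^i·y^j.
Substituting Z = 1: F(X, Y, 1) = x**2 + x*y - 2*x + 2*y**2 - 2*y + 2.
Note: deg(f) ≤ deg(F) = 2; strict inequality happens when F is divisible by Z (lost terms).


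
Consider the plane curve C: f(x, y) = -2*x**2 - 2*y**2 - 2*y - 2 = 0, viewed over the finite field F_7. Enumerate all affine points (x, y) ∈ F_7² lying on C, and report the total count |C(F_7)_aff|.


Affine F_7-points: {(0, 2), (0, 4), (1, 3), (2, 1), (2, 5), (5, 1), (5, 5), (6, 3)}; count = 8.

For each of the 49 pairs (x, y) ∈ F_7², evaluate f(x, y) mod 7. Record the zeros.
  x = 0: [0↦5, 1↦1, 2↦0, 3↦2, 4↦0, 5↦1, 6↦5]  zeros at y ∈ {2, 4}
  x = 1: [0↦3, 1↦6, 2↦5, 3↦0, 4↦5, 5↦6, 6↦3]  zeros at y ∈ {3}
  x = 2: [0↦4, 1↦0, 2↦6, 3↦1, 4↦6, 5↦0, 6↦4]  zeros at y ∈ {1, 5}
  x = 3: [0↦1, 1↦4, 2↦3, 3↦5, 4↦3, 5↦4, 6↦1]  zeros at y ∈ ∅
  x = 4: [0↦1, 1↦4, 2↦3, 3↦5, 4↦3, 5↦4, 6↦1]  zeros at y ∈ ∅
  x = 5: [0↦4, 1↦0, 2↦6, 3↦1, 4↦6, 5↦0, 6↦4]  zeros at y ∈ {1, 5}
  x = 6: [0↦3, 1↦6, 2↦5, 3↦0, 4↦5, 5↦6, 6↦3]  zeros at y ∈ {3}
Collecting zeros: affine points = {(0, 2), (0, 4), (1, 3), (2, 1), (2, 5), (5, 1), (5, 5), (6, 3)}.
Total count |C(F_7)_aff| = 8.


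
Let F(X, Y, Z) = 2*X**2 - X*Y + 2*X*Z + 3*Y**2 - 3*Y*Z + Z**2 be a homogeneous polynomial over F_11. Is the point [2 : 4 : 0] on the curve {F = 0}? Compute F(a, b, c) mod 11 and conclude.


F(2,4,0) ≡ 4 (mod 11); P is NOT on the curve.

Evaluate F(2, 4, 0) term-by-term (mod 11).
  2*X**2 ↦ 2·4·1·1 = 8
  -X*Y ↦ -1·2·4·1 = -8
  2*X*Z ↦ 2·2·1·0 = 0
  3*Y**2 ↦ 3·1·16·1 = 48
  -3*Y*Z ↦ -3·1·4·0 = 0
  Z**2 ↦ 1·1·1·0 = 0
Sum: F(2, 4, 0) = (8) + (-8) + (0) + (48) + (0) + (0) = 48.
Reducing mod 11: 48 ≡ 4 (mod 11).
Since F(a, b, c) ≡ 4 ≠ 0 (mod 11), P does NOT lie on the curve.


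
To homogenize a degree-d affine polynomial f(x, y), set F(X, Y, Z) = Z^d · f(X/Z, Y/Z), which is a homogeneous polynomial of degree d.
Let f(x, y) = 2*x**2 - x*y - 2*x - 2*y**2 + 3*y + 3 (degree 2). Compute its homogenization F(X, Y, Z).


F(X, Y, Z) = 2*X**2 - X*Y - 2*X*Z - 2*Y**2 + 3*Y*Z + 3*Z**2

deg(f) = 2.
Substitute x = X/Z, y = Y/Z into f, then multiply by Z^2.
  monomial 2·x^2·y^0 ↦ 2·X^2·Y^0·Z^0.
  monomial -1·x^1·y^1 ↦ -1·X^1·Y^1·Z^0.
  monomial -2·x^1·y^0 ↦ -2·X^1·Y^0·Z^1.
  monomial -2·x^0·y^2 ↦ -2·X^0·Y^2·Z^0.
  monomial 3·x^0·y^1 ↦ 3·X^0·Y^1·Z^1.
  monomial 3·x^0·y^0 ↦ 3·X^0·Y^0·Z^2.
Collecting: F(X, Y, Z) = 2*X**2 - X*Y - 2*X*Z - 2*Y**2 + 3*Y*Z + 3*Z**2.


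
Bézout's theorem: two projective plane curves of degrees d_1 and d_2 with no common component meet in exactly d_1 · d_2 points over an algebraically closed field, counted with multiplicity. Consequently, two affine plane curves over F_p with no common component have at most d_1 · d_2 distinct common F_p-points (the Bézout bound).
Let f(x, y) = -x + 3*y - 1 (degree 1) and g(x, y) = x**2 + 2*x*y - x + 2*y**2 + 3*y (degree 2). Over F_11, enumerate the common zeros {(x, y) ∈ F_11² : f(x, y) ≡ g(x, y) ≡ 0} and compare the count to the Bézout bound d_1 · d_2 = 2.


Common zeros: {(0, 4), (2, 1)}; count = 2; Bézout bound = 2.

deg(f) = 1, deg(g) = 2, so Bézout bound = 2.
Scan x ∈ F_11. For each x, list the y ∈ F_11 with f(x, y) ≡ 0 and those with g(x, y) ≡ 0 (mod 11); the common zeros in that column are the intersection.
  x = 0: f ≡ 0 at y ∈ {4}; g ≡ 0 at y ∈ {0, 4}; common: {4}.
  x = 1: f ≡ 0 at y ∈ {8}; g ≡ 0 at y ∈ {0, 3}; common: ∅.
  x = 2: f ≡ 0 at y ∈ {1}; g ≡ 0 at y ∈ {1}; common: {1}.
  x = 3: f ≡ 0 at y ∈ {5}; g ≡ 0 at y ∈ {6}; common: ∅.
  x = 4: f ≡ 0 at y ∈ {9}; g ≡ 0 at y ∈ {4, 7}; common: ∅.
  x = 5: f ≡ 0 at y ∈ {2}; g ≡ 0 at y ∈ {3, 7}; common: ∅.
  x = 6: f ≡ 0 at y ∈ {6}; g ≡ 0 at y ∈ ∅; common: ∅.
  x = 7: f ≡ 0 at y ∈ {10}; g ≡ 0 at y ∈ ∅; common: ∅.
  x = 8: f ≡ 0 at y ∈ {3}; g ≡ 0 at y ∈ {1, 6}; common: ∅.
  x = 9: f ≡ 0 at y ∈ {7}; g ≡ 0 at y ∈ ∅; common: ∅.
  x = 10: f ≡ 0 at y ∈ {0}; g ≡ 0 at y ∈ ∅; common: ∅.
Collecting: common zeros = {(0, 4), (2, 1)}, so the count is 2.
Comparison with the Bézout bound: 2 ≤ 2 = deg(f)·deg(g), as expected for curves with no common component (the bound is attained).


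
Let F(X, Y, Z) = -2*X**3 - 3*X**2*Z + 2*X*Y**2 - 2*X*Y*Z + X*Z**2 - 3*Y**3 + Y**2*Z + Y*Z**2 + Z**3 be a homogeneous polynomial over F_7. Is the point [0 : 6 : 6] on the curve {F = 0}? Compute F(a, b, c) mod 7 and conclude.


F(0,6,6) ≡ 0 (mod 7); P is on the curve.

Evaluate F(0, 6, 6) term-by-term (mod 7).
  -2*X**3 ↦ -2·0·1·1 = 0
  -3*X**2*Z ↦ -3·0·1·6 = 0
  2*X*Y**2 ↦ 2·0·36·1 = 0
  -2*X*Y*Z ↦ -2·0·6·6 = 0
  X*Z**2 ↦ 1·0·1·36 = 0
  -3*Y**3 ↦ -3·1·216·1 = -648
  Y**2*Z ↦ 1·1·36·6 = 216
  Y*Z**2 ↦ 1·1·6·36 = 216
  Z**3 ↦ 1·1·1·216 = 216
Sum: F(0, 6, 6) = (0) + (0) + (0) + (0) + (0) + (-648) + (216) + (216) + (216) = 0.
Reducing mod 7: 0 ≡ 0 (mod 7).
Since F(a, b, c) ≡ 0 (mod 7), P lies on the curve.


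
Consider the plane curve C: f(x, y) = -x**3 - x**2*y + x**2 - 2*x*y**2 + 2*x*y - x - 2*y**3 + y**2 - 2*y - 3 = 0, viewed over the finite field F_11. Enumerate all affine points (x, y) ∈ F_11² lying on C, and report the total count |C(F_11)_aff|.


Affine F_11-points: {(0, 8), (1, 8), (2, 6), (3, 7), (3, 8), (3, 10), (4, 0), (6, 9), (9, 0), (9, 4), (10, 0)}; count = 11.

For each of the 121 pairs (x, y) ∈ F_11², evaluate f(x, y) mod 11. Record the zeros.
  x = 0: [0↦8, 1↦5, 2↦3, 3↦1, 4↦9, 5↦4, 6↦7, 7↦6, 8↦0, 9↦10, 10↦2]  zeros at y ∈ {8}
  x = 1: [0↦7, 1↦3, 2↦7, 3↦7, 4↦2, 5↦2, 6↦6, 7↦2, 8↦0, 9↦10, 10↦9]  zeros at y ∈ {8}
  x = 2: [0↦2, 1↦6, 2↦3, 3↦3, 4↦5, 5↦8, 6↦0, 7↦2, 8↦2, 9↦10, 10↦3]  zeros at y ∈ {6}
  x = 3: [0↦9, 1↦8, 2↦7, 3↦5, 4↦1, 5↦5, 6↦5, 7↦0, 8↦0, 9↦4, 10↦0]  zeros at y ∈ {7, 8, 10}
  x = 4: [0↦0, 1↦3, 2↦2, 3↦7, 4↦6, 5↦9, 6↦4, 7↦1, 8↦10, 9↦8, 10↦5]  zeros at y ∈ {0}
  x = 5: [0↦2, 1↦7, 2↦4, 3↦3, 4↦3, 5↦3, 6↦2, 7↦10, 8↦4, 9↦5, 10↦1]  zeros at y ∈ ∅
  x = 6: [0↦9, 1↦3, 2↦7, 3↦9, 4↦8, 5↦3, 6↦4, 7↦10, 8↦9, 9↦0, 10↦4]  zeros at y ∈ {9}
  x = 7: [0↦4, 1↦7, 2↦5, 3↦8, 4↦4, 5↦3, 6↦4, 7↦6, 8↦8, 9↦9, 10↦8]  zeros at y ∈ ∅
  x = 8: [0↦3, 1↦2, 2↦3, 3↦5, 4↦7, 5↦8, 6↦7, 7↦3, 8↦6, 9↦4, 10↦7]  zeros at y ∈ ∅
  x = 9: [0↦0, 1↦4, 2↦6, 3↦5, 4↦0, 5↦1, 6↦7, 7↦6, 8↦8, 9↦1, 10↦6]  zeros at y ∈ {0, 4}
  x = 10: [0↦0, 1↦7, 2↦8, 3↦2, 4↦10, 5↦9, 6↦9, 7↦9, 8↦8, 9↦5, 10↦10]  zeros at y ∈ {0}
Collecting zeros: affine points = {(0, 8), (1, 8), (2, 6), (3, 7), (3, 8), (3, 10), (4, 0), (6, 9), (9, 0), (9, 4), (10, 0)}.
Total count |C(F_11)_aff| = 11.


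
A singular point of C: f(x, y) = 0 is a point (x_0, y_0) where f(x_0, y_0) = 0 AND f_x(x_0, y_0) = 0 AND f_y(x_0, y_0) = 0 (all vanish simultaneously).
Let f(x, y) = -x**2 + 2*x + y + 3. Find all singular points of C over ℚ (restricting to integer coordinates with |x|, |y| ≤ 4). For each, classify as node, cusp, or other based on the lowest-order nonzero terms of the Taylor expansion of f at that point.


No singular points in the scanned grid; C is smooth there.

Compute partial derivatives:
  f_x = 2 - 2*x.
  f_y = 1.
f_y = 1 is a nonzero constant, so f_y never vanishes: no point (x, y) can satisfy f = f_x = f_y = 0. In particular no (x, y) ∈ {−4, ..., 4}² is singular; the curve is smooth.


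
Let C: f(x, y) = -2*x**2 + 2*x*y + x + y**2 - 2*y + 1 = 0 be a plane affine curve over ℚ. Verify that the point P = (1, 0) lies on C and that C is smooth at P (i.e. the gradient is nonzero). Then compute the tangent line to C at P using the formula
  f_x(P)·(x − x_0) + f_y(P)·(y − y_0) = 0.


Tangent line at P: 3 - 3*x = 0.

Step 1: f(1, 0) = 0, so P lies on C.
Step 2: partial derivatives
  f_x(x, y) = -4*x + 2*y + 1, f_y(x, y) = 2*x + 2*y - 2.
  f_x(P) = -3, f_y(P) = 0 (gradient nonzero, so P is smooth).
Step 3: tangent line at P: -3·(x − 1) + 0·(y − 0) = 0.
Expanding: 3 - 3*x = 0.


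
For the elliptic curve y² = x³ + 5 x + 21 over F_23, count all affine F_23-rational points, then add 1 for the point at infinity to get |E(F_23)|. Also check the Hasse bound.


Affine points = {(1, 2), (1, 21), (2, 4), (2, 19), (4, 6), (4, 17), (7, 10), (7, 13), (9, 6), (9, 17), (10, 6), (10, 17), (11, 2), (11, 21), (13, 11), (13, 12), (14, 11), (14, 12), (18, 3), (18, 20), (19, 11), (19, 12), (20, 5), (20, 18), (21, 7), (21, 16)}; affine count = 26; |E(F_23)| = 27.

Discriminant check: Δ ∝ 4a³ + 27b² = 4·5³ + 27·21² = 4·125 + 27·441 ≡ 10 (mod 23). Nonzero ⇒ E is nonsingular.
For each x ∈ F_23, compute rhs = x³ + 5·x + 21 mod 23, then count y ∈ F_23 with y² ≡ rhs.
  x = 0: rhs = 21, matching y values: none (0 points).
  x = 1: rhs = 4, matching y values: 2, 21 (2 points).
  x = 2: rhs = 16, matching y values: 4, 19 (2 points).
  x = 3: rhs = 17, matching y values: none (0 points).
  x = 4: rhs = 13, matching y values: 6, 17 (2 points).
  x = 5: rhs = 10, matching y values: none (0 points).
  x = 6: rhs = 14, matching y values: none (0 points).
  x = 7: rhs = 8, matching y values: 10, 13 (2 points).
  x = 8: rhs = 21, matching y values: none (0 points).
  x = 9: rhs = 13, matching y values: 6, 17 (2 points).
  x = 10: rhs = 13, matching y values: 6, 17 (2 points).
  x = 11: rhs = 4, matching y values: 2, 21 (2 points).
  x = 12: rhs = 15, matching y values: none (0 points).
  x = 13: rhs = 6, matching y values: 11, 12 (2 points).
  x = 14: rhs = 6, matching y values: 11, 12 (2 points).
  x = 15: rhs = 21, matching y values: none (0 points).
  x = 16: rhs = 11, matching y values: none (0 points).
  x = 17: rhs = 5, matching y values: none (0 points).
  x = 18: rhs = 9, matching y values: 3, 20 (2 points).
  x = 19: rhs = 6, matching y values: 11, 12 (2 points).
  x = 20: rhs = 2, matching y values: 5, 18 (2 points).
  x = 21: rhs = 3, matching y values: 7, 16 (2 points).
  x = 22: rhs = 15, matching y values: none (0 points).
Total affine count: 26.
Full point count |E(F_23)| = 26 + 1 = 27.
Hasse bound: |27 − (23+1)| = |3| = 3 ≤ 2√23 ≈ 9.5917 ✓.


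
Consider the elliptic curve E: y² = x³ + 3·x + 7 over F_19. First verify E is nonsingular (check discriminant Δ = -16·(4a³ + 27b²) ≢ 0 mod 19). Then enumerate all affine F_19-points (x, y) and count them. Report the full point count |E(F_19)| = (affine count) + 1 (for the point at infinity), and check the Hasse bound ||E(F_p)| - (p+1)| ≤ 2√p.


Affine points = {(0, 8), (0, 11), (1, 7), (1, 12), (3, 9), (3, 10), (4, 8), (4, 11), (8, 7), (8, 12), (10, 7), (10, 12), (12, 2), (12, 17), (13, 1), (13, 18), (14, 0), (15, 8), (15, 11), (16, 3), (16, 16)}; affine count = 21; |E(F_19)| = 22.

Discriminant check: Δ ∝ 4a³ + 27b² = 4·3³ + 27·7² = 4·27 + 27·49 ≡ 6 (mod 19). Nonzero ⇒ E is nonsingular.
For each x ∈ F_19, compute rhs = x³ + 3·x + 7 mod 19, then count y ∈ F_19 with y² ≡ rhs.
  x = 0: rhs = 7, matching y values: 8, 11 (2 points).
  x = 1: rhs = 11, matching y values: 7, 12 (2 points).
  x = 2: rhs = 2, matching y values: none (0 points).
  x = 3: rhs = 5, matching y values: 9, 10 (2 points).
  x = 4: rhs = 7, matching y values: 8, 11 (2 points).
  x = 5: rhs = 14, matching y values: none (0 points).
  x = 6: rhs = 13, matching y values: none (0 points).
  x = 7: rhs = 10, matching y values: none (0 points).
  x = 8: rhs = 11, matching y values: 7, 12 (2 points).
  x = 9: rhs = 3, matching y values: none (0 points).
  x = 10: rhs = 11, matching y values: 7, 12 (2 points).
  x = 11: rhs = 3, matching y values: none (0 points).
  x = 12: rhs = 4, matching y values: 2, 17 (2 points).
  x = 13: rhs = 1, matching y values: 1, 18 (2 points).
  x = 14: rhs = 0, matching y values: 0 (1 points).
  x = 15: rhs = 7, matching y values: 8, 11 (2 points).
  x = 16: rhs = 9, matching y values: 3, 16 (2 points).
  x = 17: rhs = 12, matching y values: none (0 points).
  x = 18: rhs = 3, matching y values: none (0 points).
Total affine count: 21.
Full point count |E(F_19)| = 21 + 1 = 22.
Hasse bound: |22 − (19+1)| = |2| = 2 ≤ 2√19 ≈ 8.7178 ✓.
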